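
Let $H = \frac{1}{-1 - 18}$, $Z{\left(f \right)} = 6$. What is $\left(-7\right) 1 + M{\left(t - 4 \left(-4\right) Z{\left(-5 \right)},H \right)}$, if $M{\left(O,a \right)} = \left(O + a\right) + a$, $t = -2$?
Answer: $\frac{1651}{19} \approx 86.895$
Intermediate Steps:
$H = - \frac{1}{19}$ ($H = \frac{1}{-19} = - \frac{1}{19} \approx -0.052632$)
$M{\left(O,a \right)} = O + 2 a$
$\left(-7\right) 1 + M{\left(t - 4 \left(-4\right) Z{\left(-5 \right)},H \right)} = \left(-7\right) 1 - \left(\frac{40}{19} + 4 \left(-4\right) 6\right) = -7 - \left(\frac{40}{19} - 96\right) = -7 - - \frac{1784}{19} = -7 + \left(\left(-2 + 96\right) - \frac{2}{19}\right) = -7 + \left(94 - \frac{2}{19}\right) = -7 + \frac{1784}{19} = \frac{1651}{19}$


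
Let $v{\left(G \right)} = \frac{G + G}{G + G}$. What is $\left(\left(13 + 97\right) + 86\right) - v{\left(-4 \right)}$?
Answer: $195$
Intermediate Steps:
$v{\left(G \right)} = 1$ ($v{\left(G \right)} = \frac{2 G}{2 G} = 2 G \frac{1}{2 G} = 1$)
$\left(\left(13 + 97\right) + 86\right) - v{\left(-4 \right)} = \left(\left(13 + 97\right) + 86\right) - 1 = \left(110 + 86\right) - 1 = 196 - 1 = 195$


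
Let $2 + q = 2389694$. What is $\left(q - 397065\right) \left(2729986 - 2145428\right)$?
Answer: $1164806053866$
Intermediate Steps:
$q = 2389692$ ($q = -2 + 2389694 = 2389692$)
$\left(q - 397065\right) \left(2729986 - 2145428\right) = \left(2389692 - 397065\right) \left(2729986 - 2145428\right) = 1992627 \cdot 584558 = 1164806053866$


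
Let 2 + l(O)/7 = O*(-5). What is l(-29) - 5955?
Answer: -4954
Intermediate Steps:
l(O) = -14 - 35*O (l(O) = -14 + 7*(O*(-5)) = -14 + 7*(-5*O) = -14 - 35*O)
l(-29) - 5955 = (-14 - 35*(-29)) - 5955 = (-14 + 1015) - 5955 = 1001 - 5955 = -4954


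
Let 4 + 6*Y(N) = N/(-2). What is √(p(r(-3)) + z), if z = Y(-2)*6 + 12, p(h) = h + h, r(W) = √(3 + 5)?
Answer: √(9 + 4*√2) ≈ 3.8284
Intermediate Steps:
Y(N) = -⅔ - N/12 (Y(N) = -⅔ + (N/(-2))/6 = -⅔ + (N*(-½))/6 = -⅔ + (-N/2)/6 = -⅔ - N/12)
r(W) = 2*√2 (r(W) = √8 = 2*√2)
p(h) = 2*h
z = 9 (z = (-⅔ - 1/12*(-2))*6 + 12 = (-⅔ + ⅙)*6 + 12 = -½*6 + 12 = -3 + 12 = 9)
√(p(r(-3)) + z) = √(2*(2*√2) + 9) = √(4*√2 + 9) = √(9 + 4*√2)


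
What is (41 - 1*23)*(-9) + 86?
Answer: -76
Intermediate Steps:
(41 - 1*23)*(-9) + 86 = (41 - 23)*(-9) + 86 = 18*(-9) + 86 = -162 + 86 = -76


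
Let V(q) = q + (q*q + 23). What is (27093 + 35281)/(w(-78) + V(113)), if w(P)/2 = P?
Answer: 62374/12749 ≈ 4.8925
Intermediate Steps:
w(P) = 2*P
V(q) = 23 + q + q**2 (V(q) = q + (q**2 + 23) = q + (23 + q**2) = 23 + q + q**2)
(27093 + 35281)/(w(-78) + V(113)) = (27093 + 35281)/(2*(-78) + (23 + 113 + 113**2)) = 62374/(-156 + (23 + 113 + 12769)) = 62374/(-156 + 12905) = 62374/12749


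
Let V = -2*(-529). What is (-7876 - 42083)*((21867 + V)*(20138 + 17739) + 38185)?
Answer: -43382817395190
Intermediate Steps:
V = 1058
(-7876 - 42083)*((21867 + V)*(20138 + 17739) + 38185) = (-7876 - 42083)*((21867 + 1058)*(20138 + 17739) + 38185) = -49959*(22925*37877 + 38185) = -49959*(868330225 + 38185) = -49959*868368410 = -43382817395190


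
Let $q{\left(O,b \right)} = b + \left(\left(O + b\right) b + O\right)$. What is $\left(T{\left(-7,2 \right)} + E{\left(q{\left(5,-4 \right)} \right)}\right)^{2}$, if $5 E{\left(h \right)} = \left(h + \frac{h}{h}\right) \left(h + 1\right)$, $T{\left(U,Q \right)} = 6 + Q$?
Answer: $\frac{1936}{25} \approx 77.44$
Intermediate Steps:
$q{\left(O,b \right)} = O + b + b \left(O + b\right)$ ($q{\left(O,b \right)} = b + \left(b \left(O + b\right) + O\right) = b + \left(O + b \left(O + b\right)\right) = O + b + b \left(O + b\right)$)
$E{\left(h \right)} = \frac{\left(1 + h\right)^{2}}{5}$ ($E{\left(h \right)} = \frac{\left(h + \frac{h}{h}\right) \left(h + 1\right)}{5} = \frac{\left(h + 1\right) \left(1 + h\right)}{5} = \frac{\left(1 + h\right) \left(1 + h\right)}{5} = \frac{\left(1 + h\right)^{2}}{5}$)
$\left(T{\left(-7,2 \right)} + E{\left(q{\left(5,-4 \right)} \right)}\right)^{2} = \left(\left(6 + 2\right) + \left(\frac{1}{5} + \frac{\left(5 - 4 + \left(-4\right)^{2} + 5 \left(-4\right)\right)^{2}}{5} + \frac{2 \left(5 - 4 + \left(-4\right)^{2} + 5 \left(-4\right)\right)}{5}\right)\right)^{2} = \left(8 + \left(\frac{1}{5} + \frac{\left(5 - 4 + 16 - 20\right)^{2}}{5} + \frac{2 \left(5 - 4 + 16 - 20\right)}{5}\right)\right)^{2} = \left(8 + \left(\frac{1}{5} + \frac{\left(-3\right)^{2}}{5} + \frac{2}{5} \left(-3\right)\right)\right)^{2} = \left(8 + \left(\frac{1}{5} + \frac{1}{5} \cdot 9 - \frac{6}{5}\right)\right)^{2} = \left(8 + \left(\frac{1}{5} + \frac{9}{5} - \frac{6}{5}\right)\right)^{2} = \left(8 + \frac{4}{5}\right)^{2} = \left(\frac{44}{5}\right)^{2} = \frac{1936}{25}$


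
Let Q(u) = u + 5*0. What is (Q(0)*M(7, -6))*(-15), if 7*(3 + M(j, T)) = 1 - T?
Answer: 0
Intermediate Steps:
Q(u) = u (Q(u) = u + 0 = u)
M(j, T) = -20/7 - T/7 (M(j, T) = -3 + (1 - T)/7 = -3 + (⅐ - T/7) = -20/7 - T/7)
(Q(0)*M(7, -6))*(-15) = (0*(-20/7 - ⅐*(-6)))*(-15) = (0*(-20/7 + 6/7))*(-15) = (0*(-2))*(-15) = 0*(-15) = 0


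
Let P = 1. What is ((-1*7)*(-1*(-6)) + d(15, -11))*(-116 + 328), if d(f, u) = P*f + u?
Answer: -8056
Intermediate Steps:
d(f, u) = f + u (d(f, u) = 1*f + u = f + u)
((-1*7)*(-1*(-6)) + d(15, -11))*(-116 + 328) = ((-1*7)*(-1*(-6)) + (15 - 11))*(-116 + 328) = (-7*6 + 4)*212 = (-42 + 4)*212 = -38*212 = -8056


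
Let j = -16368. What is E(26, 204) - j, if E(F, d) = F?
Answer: 16394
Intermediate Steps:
E(26, 204) - j = 26 - 1*(-16368) = 26 + 16368 = 16394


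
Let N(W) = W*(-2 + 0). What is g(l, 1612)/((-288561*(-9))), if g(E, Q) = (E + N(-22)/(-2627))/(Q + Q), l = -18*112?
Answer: -1324019/5498892864738 ≈ -2.4078e-7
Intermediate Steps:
N(W) = -2*W (N(W) = W*(-2) = -2*W)
l = -2016
g(E, Q) = (-44/2627 + E)/(2*Q) (g(E, Q) = (E - 2*(-22)/(-2627))/(Q + Q) = (E + 44*(-1/2627))/((2*Q)) = (E - 44/2627)*(1/(2*Q)) = (-44/2627 + E)*(1/(2*Q)) = (-44/2627 + E)/(2*Q))
g(l, 1612)/((-288561*(-9))) = ((1/5254)*(-44 + 2627*(-2016))/1612)/((-288561*(-9))) = ((1/5254)*(1/1612)*(-44 - 5296032))/2597049 = ((1/5254)*(1/1612)*(-5296076))*(1/2597049) = -1324019/2117362*1/2597049 = -1324019/5498892864738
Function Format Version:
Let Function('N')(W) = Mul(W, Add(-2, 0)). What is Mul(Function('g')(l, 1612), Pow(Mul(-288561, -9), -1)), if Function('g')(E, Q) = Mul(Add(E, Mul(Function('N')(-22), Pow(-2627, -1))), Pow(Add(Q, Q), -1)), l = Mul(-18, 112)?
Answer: Rational(-1324019, 5498892864738) ≈ -2.4078e-7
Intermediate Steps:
Function('N')(W) = Mul(-2, W) (Function('N')(W) = Mul(W, -2) = Mul(-2, W))
l = -2016
Function('g')(E, Q) = Mul(Rational(1, 2), Pow(Q, -1), Add(Rational(-44, 2627), E)) (Function('g')(E, Q) = Mul(Add(E, Mul(Mul(-2, -22), Pow(-2627, -1))), Pow(Add(Q, Q), -1)) = Mul(Add(E, Mul(44, Rational(-1, 2627))), Pow(Mul(2, Q), -1)) = Mul(Add(E, Rational(-44, 2627)), Mul(Rational(1, 2), Pow(Q, -1))) = Mul(Add(Rational(-44, 2627), E), Mul(Rational(1, 2), Pow(Q, -1))) = Mul(Rational(1, 2), Pow(Q, -1), Add(Rational(-44, 2627), E)))
Mul(Function('g')(l, 1612), Pow(Mul(-288561, -9), -1)) = Mul(Mul(Rational(1, 5254), Pow(1612, -1), Add(-44, Mul(2627, -2016))), Pow(Mul(-288561, -9), -1)) = Mul(Mul(Rational(1, 5254), Rational(1, 1612), Add(-44, -5296032)), Pow(2597049, -1)) = Mul(Mul(Rational(1, 5254), Rational(1, 1612), -5296076), Rational(1, 2597049)) = Mul(Rational(-1324019, 2117362), Rational(1, 2597049)) = Rational(-1324019, 5498892864738)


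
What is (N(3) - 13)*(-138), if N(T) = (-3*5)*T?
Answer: 8004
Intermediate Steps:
N(T) = -15*T
(N(3) - 13)*(-138) = (-15*3 - 13)*(-138) = (-45 - 13)*(-138) = -58*(-138) = 8004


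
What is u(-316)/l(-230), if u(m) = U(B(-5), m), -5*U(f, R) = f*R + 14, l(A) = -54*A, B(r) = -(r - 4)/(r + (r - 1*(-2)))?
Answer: -739/124200 ≈ -0.0059501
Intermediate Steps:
B(r) = -(-4 + r)/(2 + 2*r) (B(r) = -(-4 + r)/(r + (r + 2)) = -(-4 + r)/(r + (2 + r)) = -(-4 + r)/(2 + 2*r))
U(f, R) = -14/5 - R*f/5 (U(f, R) = -(f*R + 14)/5 = -(R*f + 14)/5 = -(14 + R*f)/5 = -14/5 - R*f/5)
u(m) = -14/5 + 9*m/40 (u(m) = -14/5 - m*(4 - 1*(-5))/(2*(1 - 5))/5 = -14/5 - m*(½)*(4 + 5)/(-4)/5 = -14/5 - m*(½)*(-¼)*9/5 = -14/5 - ⅕*m*(-9/8) = -14/5 + 9*m/40)
u(-316)/l(-230) = (-14/5 + (9/40)*(-316))/((-54*(-230))) = (-14/5 - 711/10)/12420 = -739/10*1/12420 = -739/124200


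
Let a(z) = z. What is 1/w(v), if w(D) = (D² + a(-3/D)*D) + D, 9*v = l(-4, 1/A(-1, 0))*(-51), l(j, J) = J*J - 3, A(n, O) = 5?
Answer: 5625/1660039 ≈ 0.0033885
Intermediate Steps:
l(j, J) = -3 + J² (l(j, J) = J² - 3 = -3 + J²)
v = 1258/75 (v = ((-3 + (1/5)²)*(-51))/9 = ((-3 + (⅕)²)*(-51))/9 = ((-3 + 1/25)*(-51))/9 = (-74/25*(-51))/9 = (⅑)*(3774/25) = 1258/75 ≈ 16.773)
w(D) = -3 + D + D² (w(D) = (D² + (-3/D)*D) + D = (D² - 3) + D = (-3 + D²) + D = -3 + D + D²)
1/w(v) = 1/(-3 + 1258*(1 + 1258/75)/75) = 1/(-3 + (1258/75)*(1333/75)) = 1/(-3 + 1676914/5625) = 1/(1660039/5625) = 5625/1660039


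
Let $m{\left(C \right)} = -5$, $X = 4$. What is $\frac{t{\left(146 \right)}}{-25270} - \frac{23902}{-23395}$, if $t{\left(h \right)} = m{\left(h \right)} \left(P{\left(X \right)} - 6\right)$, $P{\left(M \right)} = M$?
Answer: $\frac{60376959}{59119165} \approx 1.0213$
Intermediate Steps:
$t{\left(h \right)} = 10$ ($t{\left(h \right)} = - 5 \left(4 - 6\right) = \left(-5\right) \left(-2\right) = 10$)
$\frac{t{\left(146 \right)}}{-25270} - \frac{23902}{-23395} = \frac{10}{-25270} - \frac{23902}{-23395} = 10 \left(- \frac{1}{25270}\right) - - \frac{23902}{23395} = - \frac{1}{2527} + \frac{23902}{23395} = \frac{60376959}{59119165}$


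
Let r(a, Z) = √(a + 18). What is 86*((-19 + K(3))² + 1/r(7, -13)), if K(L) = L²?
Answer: 43086/5 ≈ 8617.2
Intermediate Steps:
r(a, Z) = √(18 + a)
86*((-19 + K(3))² + 1/r(7, -13)) = 86*((-19 + 3²)² + 1/(√(18 + 7))) = 86*((-19 + 9)² + 1/(√25)) = 86*((-10)² + 1/5) = 86*(100 + ⅕) = 86*(501/5) = 43086/5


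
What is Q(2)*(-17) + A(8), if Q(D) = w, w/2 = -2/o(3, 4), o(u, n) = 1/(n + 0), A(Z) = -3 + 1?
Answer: 270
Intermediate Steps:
A(Z) = -2
o(u, n) = 1/n
w = -16 (w = 2*(-2/(1/4)) = 2*(-2/¼) = 2*(-2*4) = 2*(-8) = -16)
Q(D) = -16
Q(2)*(-17) + A(8) = -16*(-17) - 2 = 272 - 2 = 270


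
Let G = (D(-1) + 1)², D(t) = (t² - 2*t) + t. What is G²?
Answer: 81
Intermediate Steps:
D(t) = t² - t
G = 9 (G = (-(-1 - 1) + 1)² = (-1*(-2) + 1)² = (2 + 1)² = 3² = 9)
G² = 9² = 81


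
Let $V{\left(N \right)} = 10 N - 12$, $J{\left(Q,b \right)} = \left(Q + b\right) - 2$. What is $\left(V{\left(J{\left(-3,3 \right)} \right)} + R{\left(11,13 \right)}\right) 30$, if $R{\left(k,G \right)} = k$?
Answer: $-630$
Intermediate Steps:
$J{\left(Q,b \right)} = -2 + Q + b$
$V{\left(N \right)} = -12 + 10 N$
$\left(V{\left(J{\left(-3,3 \right)} \right)} + R{\left(11,13 \right)}\right) 30 = \left(\left(-12 + 10 \left(-2 - 3 + 3\right)\right) + 11\right) 30 = \left(\left(-12 + 10 \left(-2\right)\right) + 11\right) 30 = \left(\left(-12 - 20\right) + 11\right) 30 = \left(-32 + 11\right) 30 = \left(-21\right) 30 = -630$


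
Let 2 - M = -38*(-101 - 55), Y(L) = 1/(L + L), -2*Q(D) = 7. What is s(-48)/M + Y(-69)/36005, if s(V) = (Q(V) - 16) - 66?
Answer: 424817069/29444456940 ≈ 0.014428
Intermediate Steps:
Q(D) = -7/2 (Q(D) = -1/2*7 = -7/2)
Y(L) = 1/(2*L)
M = -5926 (M = 2 - (-38)*(-101 - 55) = 2 - (-38)*(-156) = 2 - 1*5928 = 2 - 5928 = -5926)
s(V) = -171/2 (s(V) = (-7/2 - 16) - 66 = -39/2 - 66 = -171/2)
s(-48)/M + Y(-69)/36005 = -171/2/(-5926) + ((1/2)/(-69))/36005 = -171/2*(-1/5926) + ((1/2)*(-1/69))*(1/36005) = 171/11852 - 1/138*1/36005 = 171/11852 - 1/4968690 = 424817069/29444456940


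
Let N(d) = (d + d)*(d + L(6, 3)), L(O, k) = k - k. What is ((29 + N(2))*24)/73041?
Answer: 296/24347 ≈ 0.012158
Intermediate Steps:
L(O, k) = 0
N(d) = 2*d² (N(d) = (d + d)*(d + 0) = (2*d)*d = 2*d²)
((29 + N(2))*24)/73041 = ((29 + 2*2²)*24)/73041 = ((29 + 2*4)*24)*(1/73041) = ((29 + 8)*24)*(1/73041) = (37*24)*(1/73041) = 888*(1/73041) = 296/24347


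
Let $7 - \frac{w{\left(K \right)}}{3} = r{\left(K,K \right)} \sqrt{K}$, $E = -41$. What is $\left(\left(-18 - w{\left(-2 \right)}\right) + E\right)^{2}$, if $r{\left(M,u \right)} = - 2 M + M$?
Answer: $6328 - 960 i \sqrt{2} \approx 6328.0 - 1357.6 i$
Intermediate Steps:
$r{\left(M,u \right)} = - M$
$w{\left(K \right)} = 21 + 3 K^{\frac{3}{2}}$ ($w{\left(K \right)} = 21 - 3 - K \sqrt{K} = 21 - 3 \left(- K^{\frac{3}{2}}\right) = 21 + 3 K^{\frac{3}{2}}$)
$\left(\left(-18 - w{\left(-2 \right)}\right) + E\right)^{2} = \left(\left(-18 - \left(21 + 3 \left(-2\right)^{\frac{3}{2}}\right)\right) - 41\right)^{2} = \left(\left(-18 - \left(21 + 3 \left(- 2 i \sqrt{2}\right)\right)\right) - 41\right)^{2} = \left(\left(-18 - \left(21 - 6 i \sqrt{2}\right)\right) - 41\right)^{2} = \left(\left(-39 + 6 i \sqrt{2}\right) - 41\right)^{2} = \left(-80 + 6 i \sqrt{2}\right)^{2}$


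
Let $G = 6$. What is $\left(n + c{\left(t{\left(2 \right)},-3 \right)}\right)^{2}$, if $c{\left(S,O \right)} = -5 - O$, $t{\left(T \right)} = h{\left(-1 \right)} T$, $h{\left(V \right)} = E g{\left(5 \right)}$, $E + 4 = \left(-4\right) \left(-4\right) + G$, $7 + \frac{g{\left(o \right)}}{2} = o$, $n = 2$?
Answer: $0$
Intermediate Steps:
$g{\left(o \right)} = -14 + 2 o$
$E = 18$ ($E = -4 + \left(\left(-4\right) \left(-4\right) + 6\right) = -4 + \left(16 + 6\right) = -4 + 22 = 18$)
$h{\left(V \right)} = -72$ ($h{\left(V \right)} = 18 \left(-14 + 2 \cdot 5\right) = 18 \left(-14 + 10\right) = 18 \left(-4\right) = -72$)
$t{\left(T \right)} = - 72 T$
$\left(n + c{\left(t{\left(2 \right)},-3 \right)}\right)^{2} = \left(2 - 2\right)^{2} = 0^{2} = 0$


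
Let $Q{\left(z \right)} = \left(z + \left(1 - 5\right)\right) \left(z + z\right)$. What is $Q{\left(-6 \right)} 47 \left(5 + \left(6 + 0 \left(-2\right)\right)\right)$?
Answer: $62040$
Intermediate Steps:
$Q{\left(z \right)} = 2 z \left(-4 + z\right)$ ($Q{\left(z \right)} = \left(z + \left(1 - 5\right)\right) 2 z = \left(z - 4\right) 2 z = \left(-4 + z\right) 2 z = 2 z \left(-4 + z\right)$)
$Q{\left(-6 \right)} 47 \left(5 + \left(6 + 0 \left(-2\right)\right)\right) = 2 \left(-6\right) \left(-4 - 6\right) 47 \left(5 + \left(6 + 0 \left(-2\right)\right)\right) = 2 \left(-6\right) \left(-10\right) 47 \left(5 + \left(6 + 0\right)\right) = 120 \cdot 47 \left(5 + 6\right) = 5640 \cdot 11 = 62040$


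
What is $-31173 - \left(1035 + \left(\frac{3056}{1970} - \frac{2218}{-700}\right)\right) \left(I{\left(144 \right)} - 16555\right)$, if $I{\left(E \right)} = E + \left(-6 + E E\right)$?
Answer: $- \frac{44538971461}{9850} \approx -4.5217 \cdot 10^{6}$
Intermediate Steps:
$I{\left(E \right)} = -6 + E + E^{2}$ ($I{\left(E \right)} = E + \left(-6 + E^{2}\right) = -6 + E + E^{2}$)
$-31173 - \left(1035 + \left(\frac{3056}{1970} - \frac{2218}{-700}\right)\right) \left(I{\left(144 \right)} - 16555\right) = -31173 - \left(1035 + \left(\frac{3056}{1970} - \frac{2218}{-700}\right)\right) \left(\left(-6 + 144 + 144^{2}\right) - 16555\right) = -31173 - \left(1035 + \left(3056 \cdot \frac{1}{1970} - - \frac{1109}{350}\right)\right) \left(\left(-6 + 144 + 20736\right) - 16555\right) = -31173 - \left(1035 + \left(\frac{1528}{985} + \frac{1109}{350}\right)\right) \left(20874 - 16555\right) = -31173 - \left(1035 + \frac{325433}{68950}\right) 4319 = -31173 - \frac{71688683}{68950} \cdot 4319 = -31173 - \frac{44231917411}{9850} = - \frac{44538971461}{9850}$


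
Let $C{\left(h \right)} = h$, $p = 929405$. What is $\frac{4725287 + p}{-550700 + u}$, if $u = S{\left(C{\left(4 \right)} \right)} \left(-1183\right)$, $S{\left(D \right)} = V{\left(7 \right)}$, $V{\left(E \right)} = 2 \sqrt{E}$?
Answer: $- \frac{778509721100}{75807826077} + \frac{3344750318 \sqrt{7}}{75807826077} \approx -10.153$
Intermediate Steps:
$S{\left(D \right)} = 2 \sqrt{7}$
$u = - 2366 \sqrt{7}$ ($u = 2 \sqrt{7} \left(-1183\right) = - 2366 \sqrt{7} \approx -6259.8$)
$\frac{4725287 + p}{-550700 + u} = \frac{4725287 + 929405}{-550700 - 2366 \sqrt{7}} = \frac{5654692}{-550700 - 2366 \sqrt{7}}$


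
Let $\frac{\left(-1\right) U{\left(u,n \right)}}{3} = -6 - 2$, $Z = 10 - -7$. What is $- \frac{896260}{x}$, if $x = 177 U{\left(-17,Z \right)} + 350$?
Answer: $- \frac{448130}{2299} \approx -194.92$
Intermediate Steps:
$Z = 17$ ($Z = 10 + 7 = 17$)
$U{\left(u,n \right)} = 24$ ($U{\left(u,n \right)} = - 3 \left(-6 - 2\right) = \left(-3\right) \left(-8\right) = 24$)
$x = 4598$ ($x = 177 \cdot 24 + 350 = 4248 + 350 = 4598$)
$- \frac{896260}{x} = - \frac{896260}{4598} = \left(-896260\right) \frac{1}{4598} = - \frac{448130}{2299}$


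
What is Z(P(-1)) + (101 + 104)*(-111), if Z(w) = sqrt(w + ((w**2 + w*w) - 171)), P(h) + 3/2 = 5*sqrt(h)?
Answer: -22755 + sqrt(-218 - 25*I) ≈ -22754.0 - 14.789*I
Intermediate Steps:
P(h) = -3/2 + 5*sqrt(h)
Z(w) = sqrt(-171 + w + 2*w**2) (Z(w) = sqrt(w + ((w**2 + w**2) - 171)) = sqrt(w + (2*w**2 - 171)) = sqrt(w + (-171 + 2*w**2)) = sqrt(-171 + w + 2*w**2))
Z(P(-1)) + (101 + 104)*(-111) = sqrt(-171 + (-3/2 + 5*sqrt(-1)) + 2*(-3/2 + 5*sqrt(-1))**2) + (101 + 104)*(-111) = sqrt(-171 + (-3/2 + 5*I) + 2*(-3/2 + 5*I)**2) + 205*(-111) = sqrt(-345/2 + 2*(-3/2 + 5*I)**2 + 5*I) - 22755 = -22755 + sqrt(-345/2 + 2*(-3/2 + 5*I)**2 + 5*I)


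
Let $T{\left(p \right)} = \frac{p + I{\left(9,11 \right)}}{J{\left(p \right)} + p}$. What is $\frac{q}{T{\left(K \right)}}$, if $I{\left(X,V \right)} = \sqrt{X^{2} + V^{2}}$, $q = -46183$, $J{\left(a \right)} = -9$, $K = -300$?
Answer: $- \frac{2140582050}{44899} - \frac{14270547 \sqrt{202}}{89798} \approx -49934.0$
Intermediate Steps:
$I{\left(X,V \right)} = \sqrt{V^{2} + X^{2}}$
$T{\left(p \right)} = \frac{p + \sqrt{202}}{-9 + p}$ ($T{\left(p \right)} = \frac{p + \sqrt{11^{2} + 9^{2}}}{-9 + p} = \frac{p + \sqrt{121 + 81}}{-9 + p} = \frac{p + \sqrt{202}}{-9 + p}$)
$\frac{q}{T{\left(K \right)}} = - \frac{46183}{\frac{1}{-9 - 300} \left(-300 + \sqrt{202}\right)} = - \frac{46183}{\frac{1}{-309} \left(-300 + \sqrt{202}\right)} = - \frac{46183}{\left(- \frac{1}{309}\right) \left(-300 + \sqrt{202}\right)} = - \frac{46183}{\frac{100}{103} - \frac{\sqrt{202}}{309}}$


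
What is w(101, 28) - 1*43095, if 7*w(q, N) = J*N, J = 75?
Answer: -42795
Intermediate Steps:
w(q, N) = 75*N/7 (w(q, N) = (75*N)/7 = 75*N/7)
w(101, 28) - 1*43095 = (75/7)*28 - 1*43095 = 300 - 43095 = -42795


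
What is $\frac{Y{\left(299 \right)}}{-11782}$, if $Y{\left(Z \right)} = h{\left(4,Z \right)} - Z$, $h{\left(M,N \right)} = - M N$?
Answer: $\frac{1495}{11782} \approx 0.12689$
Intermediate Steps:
$h{\left(M,N \right)} = - M N$
$Y{\left(Z \right)} = - 5 Z$ ($Y{\left(Z \right)} = \left(-1\right) 4 Z - Z = - 4 Z - Z = - 5 Z$)
$\frac{Y{\left(299 \right)}}{-11782} = \frac{\left(-5\right) 299}{-11782} = \left(-1495\right) \left(- \frac{1}{11782}\right) = \frac{1495}{11782}$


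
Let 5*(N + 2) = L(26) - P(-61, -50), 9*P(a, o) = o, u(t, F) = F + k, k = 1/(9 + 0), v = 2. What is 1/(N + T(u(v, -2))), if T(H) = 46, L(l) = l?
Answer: 45/2264 ≈ 0.019876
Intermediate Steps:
k = ⅑ (k = 1/9 = ⅑ ≈ 0.11111)
u(t, F) = ⅑ + F (u(t, F) = F + ⅑ = ⅑ + F)
P(a, o) = o/9
N = 194/45 (N = -2 + (26 - (-50)/9)/5 = -2 + (26 - 1*(-50/9))/5 = -2 + (26 + 50/9)/5 = -2 + (⅕)*(284/9) = -2 + 284/45 = 194/45 ≈ 4.3111)
1/(N + T(u(v, -2))) = 1/(194/45 + 46) = 1/(2264/45) = 45/2264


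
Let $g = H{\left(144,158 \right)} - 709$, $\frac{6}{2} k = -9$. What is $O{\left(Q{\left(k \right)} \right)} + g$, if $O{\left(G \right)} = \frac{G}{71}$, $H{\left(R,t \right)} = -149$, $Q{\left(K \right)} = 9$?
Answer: $- \frac{60909}{71} \approx -857.87$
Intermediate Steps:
$k = -3$ ($k = \frac{1}{3} \left(-9\right) = -3$)
$O{\left(G \right)} = \frac{G}{71}$ ($O{\left(G \right)} = G \frac{1}{71} = \frac{G}{71}$)
$g = -858$ ($g = -149 - 709 = -858$)
$O{\left(Q{\left(k \right)} \right)} + g = \frac{1}{71} \cdot 9 - 858 = \frac{9}{71} - 858 = - \frac{60909}{71}$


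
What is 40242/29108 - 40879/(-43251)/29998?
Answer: 343505994424/248460429867 ≈ 1.3825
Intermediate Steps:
40242/29108 - 40879/(-43251)/29998 = 40242*(1/29108) - 40879*(-1/43251)*(1/29998) = 1059/766 + (40879/43251)*(1/29998) = 1059/766 + 40879/1297443498 = 343505994424/248460429867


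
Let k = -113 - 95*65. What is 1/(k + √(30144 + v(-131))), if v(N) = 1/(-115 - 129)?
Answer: -1534272/9640147201 - 2*√448663235/9640147201 ≈ -0.00016355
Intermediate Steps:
v(N) = -1/244 (v(N) = 1/(-244) = -1/244)
k = -6288 (k = -113 - 6175 = -6288)
1/(k + √(30144 + v(-131))) = 1/(-6288 + √(30144 - 1/244)) = 1/(-6288 + √(7355135/244)) = 1/(-6288 + √448663235/122)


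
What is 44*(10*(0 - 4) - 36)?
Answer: -3344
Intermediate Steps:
44*(10*(0 - 4) - 36) = 44*(10*(-4) - 36) = 44*(-40 - 36) = 44*(-76) = -3344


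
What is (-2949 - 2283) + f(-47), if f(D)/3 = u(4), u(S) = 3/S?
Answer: -20919/4 ≈ -5229.8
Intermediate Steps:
f(D) = 9/4 (f(D) = 3*(3/4) = 3*(3*(¼)) = 3*(¾) = 9/4)
(-2949 - 2283) + f(-47) = (-2949 - 2283) + 9/4 = -5232 + 9/4 = -20919/4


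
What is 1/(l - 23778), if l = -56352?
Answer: -1/80130 ≈ -1.2480e-5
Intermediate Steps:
1/(l - 23778) = 1/(-56352 - 23778) = 1/(-80130) = -1/80130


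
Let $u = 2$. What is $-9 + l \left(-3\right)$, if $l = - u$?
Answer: $-3$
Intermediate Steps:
$l = -2$ ($l = \left(-1\right) 2 = -2$)
$-9 + l \left(-3\right) = -9 - -6 = -9 + 6 = -3$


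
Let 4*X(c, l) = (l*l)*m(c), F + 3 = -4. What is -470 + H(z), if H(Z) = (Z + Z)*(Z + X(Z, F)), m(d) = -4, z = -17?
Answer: 1774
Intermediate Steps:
F = -7 (F = -3 - 4 = -7)
X(c, l) = -l² (X(c, l) = ((l*l)*(-4))/4 = (l²*(-4))/4 = (-4*l²)/4 = -l²)
H(Z) = 2*Z*(-49 + Z) (H(Z) = (Z + Z)*(Z - 1*(-7)²) = (2*Z)*(Z - 1*49) = (2*Z)*(Z - 49) = (2*Z)*(-49 + Z) = 2*Z*(-49 + Z))
-470 + H(z) = -470 + 2*(-17)*(-49 - 17) = -470 + 2*(-17)*(-66) = -470 + 2244 = 1774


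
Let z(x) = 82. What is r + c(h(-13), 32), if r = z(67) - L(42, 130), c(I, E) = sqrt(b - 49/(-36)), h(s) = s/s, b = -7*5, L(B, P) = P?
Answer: -48 + I*sqrt(1211)/6 ≈ -48.0 + 5.7999*I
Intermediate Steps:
b = -35
h(s) = 1
c(I, E) = I*sqrt(1211)/6 (c(I, E) = sqrt(-35 - 49/(-36)) = sqrt(-35 - 49*(-1/36)) = sqrt(-35 + 49/36) = sqrt(-1211/36) = I*sqrt(1211)/6)
r = -48 (r = 82 - 1*130 = 82 - 130 = -48)
r + c(h(-13), 32) = -48 + I*sqrt(1211)/6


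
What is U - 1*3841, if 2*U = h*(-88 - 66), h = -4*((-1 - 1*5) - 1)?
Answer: -5997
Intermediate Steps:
h = 28 (h = -4*((-1 - 5) - 1) = -4*(-6 - 1) = -4*(-7) = 28)
U = -2156 (U = (28*(-88 - 66))/2 = (28*(-154))/2 = (½)*(-4312) = -2156)
U - 1*3841 = -2156 - 1*3841 = -2156 - 3841 = -5997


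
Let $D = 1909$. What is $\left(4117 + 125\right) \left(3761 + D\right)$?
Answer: $24052140$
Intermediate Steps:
$\left(4117 + 125\right) \left(3761 + D\right) = \left(4117 + 125\right) \left(3761 + 1909\right) = 4242 \cdot 5670 = 24052140$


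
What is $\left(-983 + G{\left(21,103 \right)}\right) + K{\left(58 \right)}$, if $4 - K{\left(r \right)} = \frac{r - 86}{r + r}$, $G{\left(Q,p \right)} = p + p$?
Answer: $- \frac{22410}{29} \approx -772.76$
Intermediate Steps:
$G{\left(Q,p \right)} = 2 p$
$K{\left(r \right)} = 4 - \frac{-86 + r}{2 r}$ ($K{\left(r \right)} = 4 - \frac{r - 86}{r + r} = 4 - \frac{-86 + r}{2 r}$)
$\left(-983 + G{\left(21,103 \right)}\right) + K{\left(58 \right)} = \left(-983 + 2 \cdot 103\right) + \left(\frac{7}{2} + \frac{43}{58}\right) = \left(-983 + 206\right) + \left(\frac{7}{2} + 43 \cdot \frac{1}{58}\right) = -777 + \left(\frac{7}{2} + \frac{43}{58}\right) = -777 + \frac{123}{29} = - \frac{22410}{29}$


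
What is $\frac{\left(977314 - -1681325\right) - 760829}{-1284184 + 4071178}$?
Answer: $\frac{948905}{1393497} \approx 0.68095$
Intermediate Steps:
$\frac{\left(977314 - -1681325\right) - 760829}{-1284184 + 4071178} = \frac{\left(977314 + 1681325\right) - 760829}{2786994} = \left(2658639 - 760829\right) \frac{1}{2786994} = 1897810 \cdot \frac{1}{2786994} = \frac{948905}{1393497}$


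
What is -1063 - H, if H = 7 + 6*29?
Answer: -1244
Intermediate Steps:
H = 181 (H = 7 + 174 = 181)
-1063 - H = -1063 - 1*181 = -1063 - 181 = -1244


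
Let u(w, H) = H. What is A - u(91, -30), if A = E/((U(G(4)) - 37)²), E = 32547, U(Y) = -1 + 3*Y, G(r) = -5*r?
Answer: 320667/9604 ≈ 33.389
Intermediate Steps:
A = 32547/9604 (A = 32547/(((-1 + 3*(-5*4)) - 37)²) = 32547/(((-1 + 3*(-20)) - 37)²) = 32547/(((-1 - 60) - 37)²) = 32547/((-61 - 37)²) = 32547/((-98)²) = 32547/9604 ≈ 3.3889)
A - u(91, -30) = 32547/9604 - 1*(-30) = 32547/9604 + 30 = 320667/9604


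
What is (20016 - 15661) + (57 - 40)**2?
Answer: 4644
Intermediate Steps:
(20016 - 15661) + (57 - 40)**2 = 4355 + 17**2 = 4355 + 289 = 4644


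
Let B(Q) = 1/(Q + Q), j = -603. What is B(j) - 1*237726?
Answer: -286697557/1206 ≈ -2.3773e+5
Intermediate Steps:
B(Q) = 1/(2*Q)
B(j) - 1*237726 = (1/2)/(-603) - 1*237726 = (1/2)*(-1/603) - 237726 = -1/1206 - 237726 = -286697557/1206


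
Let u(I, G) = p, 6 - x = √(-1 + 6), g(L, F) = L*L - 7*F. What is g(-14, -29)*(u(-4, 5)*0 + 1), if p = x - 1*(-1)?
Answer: 399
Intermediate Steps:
g(L, F) = L² - 7*F
x = 6 - √5 (x = 6 - √(-1 + 6) = 6 - √5 ≈ 3.7639)
p = 7 - √5 (p = (6 - √5) - 1*(-1) = (6 - √5) + 1 = 7 - √5 ≈ 4.7639)
u(I, G) = 7 - √5
g(-14, -29)*(u(-4, 5)*0 + 1) = ((-14)² - 7*(-29))*((7 - √5)*0 + 1) = (196 + 203)*(0 + 1) = 399*1 = 399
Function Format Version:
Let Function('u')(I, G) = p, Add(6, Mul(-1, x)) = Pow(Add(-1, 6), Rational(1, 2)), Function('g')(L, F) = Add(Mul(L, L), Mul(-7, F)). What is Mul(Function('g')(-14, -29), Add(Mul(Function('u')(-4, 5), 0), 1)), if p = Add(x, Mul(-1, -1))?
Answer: 399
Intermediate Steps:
Function('g')(L, F) = Add(Pow(L, 2), Mul(-7, F))
x = Add(6, Mul(-1, Pow(5, Rational(1, 2)))) (x = Add(6, Mul(-1, Pow(Add(-1, 6), Rational(1, 2)))) = Add(6, Mul(-1, Pow(5, Rational(1, 2)))) ≈ 3.7639)
p = Add(7, Mul(-1, Pow(5, Rational(1, 2)))) (p = Add(Add(6, Mul(-1, Pow(5, Rational(1, 2)))), Mul(-1, -1)) = Add(Add(6, Mul(-1, Pow(5, Rational(1, 2)))), 1) = Add(7, Mul(-1, Pow(5, Rational(1, 2)))) ≈ 4.7639)
Function('u')(I, G) = Add(7, Mul(-1, Pow(5, Rational(1, 2))))
Mul(Function('g')(-14, -29), Add(Mul(Function('u')(-4, 5), 0), 1)) = Mul(Add(Pow(-14, 2), Mul(-7, -29)), Add(Mul(Add(7, Mul(-1, Pow(5, Rational(1, 2)))), 0), 1)) = Mul(Add(196, 203), Add(0, 1)) = Mul(399, 1) = 399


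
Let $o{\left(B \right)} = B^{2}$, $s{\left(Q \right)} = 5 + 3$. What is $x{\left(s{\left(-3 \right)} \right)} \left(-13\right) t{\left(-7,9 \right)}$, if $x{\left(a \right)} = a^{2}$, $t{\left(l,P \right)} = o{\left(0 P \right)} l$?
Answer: $0$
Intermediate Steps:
$s{\left(Q \right)} = 8$
$t{\left(l,P \right)} = 0$ ($t{\left(l,P \right)} = \left(0 P\right)^{2} l = 0^{2} l = 0 l = 0$)
$x{\left(s{\left(-3 \right)} \right)} \left(-13\right) t{\left(-7,9 \right)} = 8^{2} \left(-13\right) 0 = 64 \left(-13\right) 0 = \left(-832\right) 0 = 0$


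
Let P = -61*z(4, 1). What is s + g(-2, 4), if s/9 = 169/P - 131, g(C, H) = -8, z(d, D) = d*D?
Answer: -291149/244 ≈ -1193.2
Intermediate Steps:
z(d, D) = D*d
P = -244 (P = -61*4 = -244)
s = -289197/244 (s = 9*(169/(-244) - 131) = 9*(169*(-1/244) - 131) = 9*(-169/244 - 131) = 9*(-32133/244) = -289197/244 ≈ -1185.2)
s + g(-2, 4) = -289197/244 - 8 = -291149/244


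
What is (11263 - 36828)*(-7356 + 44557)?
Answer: -951043565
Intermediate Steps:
(11263 - 36828)*(-7356 + 44557) = -25565*37201 = -951043565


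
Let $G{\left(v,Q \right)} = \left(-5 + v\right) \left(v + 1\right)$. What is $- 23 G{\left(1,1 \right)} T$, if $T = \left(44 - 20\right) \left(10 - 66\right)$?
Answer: $-247296$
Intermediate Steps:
$G{\left(v,Q \right)} = \left(1 + v\right) \left(-5 + v\right)$ ($G{\left(v,Q \right)} = \left(-5 + v\right) \left(1 + v\right) = \left(1 + v\right) \left(-5 + v\right)$)
$T = -1344$ ($T = 24 \left(-56\right) = -1344$)
$- 23 G{\left(1,1 \right)} T = - 23 \left(-5 + 1^{2} - 4\right) \left(-1344\right) = - 23 \left(-5 + 1 - 4\right) \left(-1344\right) = \left(-23\right) \left(-8\right) \left(-1344\right) = 184 \left(-1344\right) = -247296$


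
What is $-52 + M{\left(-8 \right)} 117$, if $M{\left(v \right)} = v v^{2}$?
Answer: $-59956$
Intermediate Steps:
$M{\left(v \right)} = v^{3}$
$-52 + M{\left(-8 \right)} 117 = -52 + \left(-8\right)^{3} \cdot 117 = -52 - 59904 = -59956$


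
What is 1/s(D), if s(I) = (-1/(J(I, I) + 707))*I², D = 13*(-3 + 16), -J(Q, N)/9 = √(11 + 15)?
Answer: -707/28561 + 9*√26/28561 ≈ -0.023147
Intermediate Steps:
J(Q, N) = -9*√26 (J(Q, N) = -9*√(11 + 15) = -9*√26)
D = 169 (D = 13*13 = 169)
s(I) = -I²/(707 - 9*√26) (s(I) = (-1/(-9*√26 + 707))*I² = (-1/(707 - 9*√26))*I² = -I²/(707 - 9*√26))
1/s(D) = 1/(-707/497743*169² - 9/497743*√26*169²) = 1/(-707/497743*28561 - 9/497743*√26*28561) = 1/(-20192627/497743 - 257049*√26/497743)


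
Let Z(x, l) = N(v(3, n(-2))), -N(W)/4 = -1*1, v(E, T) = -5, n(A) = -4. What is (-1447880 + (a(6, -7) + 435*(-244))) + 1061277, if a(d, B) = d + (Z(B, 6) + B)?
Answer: -492740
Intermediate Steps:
N(W) = 4 (N(W) = -(-4) = -4*(-1) = 4)
Z(x, l) = 4
a(d, B) = 4 + B + d (a(d, B) = d + (4 + B) = 4 + B + d)
(-1447880 + (a(6, -7) + 435*(-244))) + 1061277 = (-1447880 + ((4 - 7 + 6) + 435*(-244))) + 1061277 = (-1447880 + (3 - 106140)) + 1061277 = (-1447880 - 106137) + 1061277 = -1554017 + 1061277 = -492740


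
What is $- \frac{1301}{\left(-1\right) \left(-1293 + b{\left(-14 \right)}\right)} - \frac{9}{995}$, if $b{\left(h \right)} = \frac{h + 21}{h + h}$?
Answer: $- \frac{5224537}{5147135} \approx -1.015$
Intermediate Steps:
$b{\left(h \right)} = \frac{21 + h}{2 h}$
$- \frac{1301}{\left(-1\right) \left(-1293 + b{\left(-14 \right)}\right)} - \frac{9}{995} = - \frac{1301}{\left(-1\right) \left(-1293 + \frac{21 - 14}{2 \left(-14\right)}\right)} - \frac{9}{995} = - \frac{1301}{\left(-1\right) \left(-1293 + \frac{1}{2} \left(- \frac{1}{14}\right) 7\right)} - \frac{9}{995} = - \frac{1301}{\left(-1\right) \left(-1293 - \frac{1}{4}\right)} - \frac{9}{995} = - \frac{1301}{\left(-1\right) \left(- \frac{5173}{4}\right)} - \frac{9}{995} = - \frac{1301}{\frac{5173}{4}} - \frac{9}{995} = \left(-1301\right) \frac{4}{5173} - \frac{9}{995} = - \frac{5204}{5173} - \frac{9}{995} = - \frac{5224537}{5147135}$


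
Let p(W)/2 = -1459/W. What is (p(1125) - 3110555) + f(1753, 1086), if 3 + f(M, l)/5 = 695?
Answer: -3495484793/1125 ≈ -3.1071e+6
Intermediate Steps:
p(W) = -2918/W (p(W) = 2*(-1459/W) = -2918/W)
f(M, l) = 3460 (f(M, l) = -15 + 5*695 = -15 + 3475 = 3460)
(p(1125) - 3110555) + f(1753, 1086) = (-2918/1125 - 3110555) + 3460 = -3499377293/1125 + 3460 = -3495484793/1125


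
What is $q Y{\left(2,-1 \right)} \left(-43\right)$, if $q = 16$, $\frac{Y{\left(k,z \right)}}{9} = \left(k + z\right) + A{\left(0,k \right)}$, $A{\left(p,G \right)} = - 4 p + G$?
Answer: $-18576$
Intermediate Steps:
$A{\left(p,G \right)} = G - 4 p$
$Y{\left(k,z \right)} = 9 z + 18 k$ ($Y{\left(k,z \right)} = 9 \left(\left(k + z\right) + \left(k - 0\right)\right) = 9 \left(\left(k + z\right) + \left(k + 0\right)\right) = 9 \left(\left(k + z\right) + k\right) = 9 \left(z + 2 k\right) = 9 z + 18 k$)
$q Y{\left(2,-1 \right)} \left(-43\right) = 16 \left(9 \left(-1\right) + 18 \cdot 2\right) \left(-43\right) = 16 \left(-9 + 36\right) \left(-43\right) = 16 \cdot 27 \left(-43\right) = 432 \left(-43\right) = -18576$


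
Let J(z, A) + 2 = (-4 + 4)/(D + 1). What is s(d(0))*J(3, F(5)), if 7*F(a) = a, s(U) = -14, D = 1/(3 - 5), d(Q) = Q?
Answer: 28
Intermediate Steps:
D = -1/2 (D = 1/(-2) = -1/2 ≈ -0.50000)
F(a) = a/7
J(z, A) = -2 (J(z, A) = -2 + (-4 + 4)/(-1/2 + 1) = -2 + 0/(1/2) = -2 + 0*2 = -2 + 0 = -2)
s(d(0))*J(3, F(5)) = -14*(-2) = 28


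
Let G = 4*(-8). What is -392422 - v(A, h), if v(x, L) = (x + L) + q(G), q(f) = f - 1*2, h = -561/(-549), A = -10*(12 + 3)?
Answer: -71779741/183 ≈ -3.9224e+5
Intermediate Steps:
G = -32
A = -150 (A = -10*15 = -150)
h = 187/183 (h = -561*(-1/549) = 187/183 ≈ 1.0219)
q(f) = -2 + f (q(f) = f - 2 = -2 + f)
v(x, L) = -34 + L + x (v(x, L) = (x + L) + (-2 - 32) = (L + x) - 34 = -34 + L + x)
-392422 - v(A, h) = -392422 - (-34 + 187/183 - 150) = -392422 - 1*(-33485/183) = -392422 + 33485/183 = -71779741/183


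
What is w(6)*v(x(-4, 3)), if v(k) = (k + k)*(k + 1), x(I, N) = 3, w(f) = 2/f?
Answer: 8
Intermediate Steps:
v(k) = 2*k*(1 + k) (v(k) = (2*k)*(1 + k) = 2*k*(1 + k))
w(6)*v(x(-4, 3)) = (2/6)*(2*3*(1 + 3)) = (2*(⅙))*(2*3*4) = (⅓)*24 = 8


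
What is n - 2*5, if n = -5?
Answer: -15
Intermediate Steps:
n - 2*5 = -5 - 2*5 = -5 - 10 = -15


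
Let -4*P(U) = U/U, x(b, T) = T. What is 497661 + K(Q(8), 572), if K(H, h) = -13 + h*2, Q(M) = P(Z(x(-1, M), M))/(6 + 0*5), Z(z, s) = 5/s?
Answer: 498792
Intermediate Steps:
P(U) = -1/4 (P(U) = -U/(4*U) = -1/4*1 = -1/4)
Q(M) = -1/24 (Q(M) = -1/(4*(6 + 0*5)) = -1/(4*(6 + 0)) = -1/4/6 = -1/4*1/6 = -1/24)
K(H, h) = -13 + 2*h
497661 + K(Q(8), 572) = 497661 + (-13 + 2*572) = 497661 + (-13 + 1144) = 497661 + 1131 = 498792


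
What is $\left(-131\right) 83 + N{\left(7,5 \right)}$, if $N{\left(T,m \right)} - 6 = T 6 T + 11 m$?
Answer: $-10518$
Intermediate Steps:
$N{\left(T,m \right)} = 6 + 6 T^{2} + 11 m$ ($N{\left(T,m \right)} = 6 + \left(T 6 T + 11 m\right) = 6 + \left(6 T T + 11 m\right) = 6 + \left(6 T^{2} + 11 m\right) = 6 + 6 T^{2} + 11 m$)
$\left(-131\right) 83 + N{\left(7,5 \right)} = \left(-131\right) 83 + \left(6 + 6 \cdot 7^{2} + 11 \cdot 5\right) = -10873 + \left(6 + 6 \cdot 49 + 55\right) = -10873 + \left(6 + 294 + 55\right) = -10873 + 355 = -10518$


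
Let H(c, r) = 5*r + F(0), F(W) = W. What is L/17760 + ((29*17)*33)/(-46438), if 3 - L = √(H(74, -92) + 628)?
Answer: -48133021/137456480 - √42/8880 ≈ -0.35090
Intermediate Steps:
H(c, r) = 5*r (H(c, r) = 5*r + 0 = 5*r)
L = 3 - 2*√42 (L = 3 - √(5*(-92) + 628) = 3 - √(-460 + 628) = 3 - √168 = 3 - 2*√42 ≈ -9.9615)
L/17760 + ((29*17)*33)/(-46438) = (3 - 2*√42)/17760 + ((29*17)*33)/(-46438) = (3 - 2*√42)*(1/17760) + (493*33)*(-1/46438) = (1/5920 - √42/8880) + 16269*(-1/46438) = (1/5920 - √42/8880) - 16269/46438 = -48133021/137456480 - √42/8880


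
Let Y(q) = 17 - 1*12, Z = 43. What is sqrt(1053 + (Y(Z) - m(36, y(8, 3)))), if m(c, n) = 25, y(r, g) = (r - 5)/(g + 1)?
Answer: sqrt(1033) ≈ 32.140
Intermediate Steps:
y(r, g) = (-5 + r)/(1 + g)
Y(q) = 5 (Y(q) = 17 - 12 = 5)
sqrt(1053 + (Y(Z) - m(36, y(8, 3)))) = sqrt(1053 + (5 - 1*25)) = sqrt(1053 + (5 - 25)) = sqrt(1053 - 20) = sqrt(1033)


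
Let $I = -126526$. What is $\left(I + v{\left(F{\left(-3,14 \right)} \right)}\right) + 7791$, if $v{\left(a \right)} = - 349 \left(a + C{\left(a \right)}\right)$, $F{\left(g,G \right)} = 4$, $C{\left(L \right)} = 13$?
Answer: $-124668$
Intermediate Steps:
$v{\left(a \right)} = -4537 - 349 a$ ($v{\left(a \right)} = - 349 \left(a + 13\right) = - 349 \left(13 + a\right) = -4537 - 349 a$)
$\left(I + v{\left(F{\left(-3,14 \right)} \right)}\right) + 7791 = \left(-126526 - 5933\right) + 7791 = -132459 + 7791 = -124668$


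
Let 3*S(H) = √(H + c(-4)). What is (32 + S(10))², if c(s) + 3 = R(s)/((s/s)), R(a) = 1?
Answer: 9224/9 + 128*√2/3 ≈ 1085.2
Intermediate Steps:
c(s) = -2 (c(s) = -3 + 1/(s/s) = -3 + 1/1 = -3 + 1*1 = -3 + 1 = -2)
S(H) = √(-2 + H)/3 (S(H) = √(H - 2)/3 = √(-2 + H)/3)
(32 + S(10))² = (32 + √(-2 + 10)/3)² = (32 + √8/3)² = (32 + (2*√2)/3)² = (32 + 2*√2/3)²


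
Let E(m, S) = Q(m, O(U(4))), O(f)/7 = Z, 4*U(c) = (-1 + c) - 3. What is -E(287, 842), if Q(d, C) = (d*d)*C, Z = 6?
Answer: -3459498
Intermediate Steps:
U(c) = -1 + c/4 (U(c) = ((-1 + c) - 3)/4 = (-4 + c)/4 = -1 + c/4)
O(f) = 42 (O(f) = 7*6 = 42)
Q(d, C) = C*d² (Q(d, C) = d²*C = C*d²)
E(m, S) = 42*m²
-E(287, 842) = -42*287² = -42*82369 = -1*3459498 = -3459498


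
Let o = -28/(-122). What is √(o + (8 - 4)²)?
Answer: 3*√6710/61 ≈ 4.0286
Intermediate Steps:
o = 14/61 (o = -28*(-1/122) = 14/61 ≈ 0.22951)
√(o + (8 - 4)²) = √(14/61 + (8 - 4)²) = √(14/61 + 4²) = √(14/61 + 16) = √(990/61) = 3*√6710/61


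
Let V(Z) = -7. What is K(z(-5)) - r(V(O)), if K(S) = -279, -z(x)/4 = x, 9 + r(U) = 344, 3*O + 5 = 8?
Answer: -614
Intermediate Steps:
O = 1 (O = -5/3 + (⅓)*8 = -5/3 + 8/3 = 1)
r(U) = 335 (r(U) = -9 + 344 = 335)
z(x) = -4*x
K(z(-5)) - r(V(O)) = -279 - 1*335 = -279 - 335 = -614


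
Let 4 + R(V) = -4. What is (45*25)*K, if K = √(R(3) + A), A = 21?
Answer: 1125*√13 ≈ 4056.2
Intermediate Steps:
R(V) = -8 (R(V) = -4 - 4 = -8)
K = √13 (K = √(-8 + 21) = √13 ≈ 3.6056)
(45*25)*K = (45*25)*√13 = 1125*√13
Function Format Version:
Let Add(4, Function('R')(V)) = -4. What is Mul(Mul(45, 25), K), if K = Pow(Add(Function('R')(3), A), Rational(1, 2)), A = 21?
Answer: Mul(1125, Pow(13, Rational(1, 2))) ≈ 4056.2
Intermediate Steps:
Function('R')(V) = -8 (Function('R')(V) = Add(-4, -4) = -8)
K = Pow(13, Rational(1, 2)) (K = Pow(Add(-8, 21), Rational(1, 2)) = Pow(13, Rational(1, 2)) ≈ 3.6056)
Mul(Mul(45, 25), K) = Mul(Mul(45, 25), Pow(13, Rational(1, 2))) = Mul(1125, Pow(13, Rational(1, 2)))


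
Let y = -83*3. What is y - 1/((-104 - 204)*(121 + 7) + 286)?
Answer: -9745361/39138 ≈ -249.00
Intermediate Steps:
y = -249
y - 1/((-104 - 204)*(121 + 7) + 286) = -249 - 1/((-104 - 204)*(121 + 7) + 286) = -249 - 1/(-308*128 + 286) = -249 - 1/(-39424 + 286) = -249 - 1/(-39138) = -249 - 1*(-1/39138) = -249 + 1/39138 = -9745361/39138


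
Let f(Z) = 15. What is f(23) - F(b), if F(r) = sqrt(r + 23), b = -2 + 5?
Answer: 15 - sqrt(26) ≈ 9.9010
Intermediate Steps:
b = 3
F(r) = sqrt(23 + r)
f(23) - F(b) = 15 - sqrt(23 + 3) = 15 - sqrt(26)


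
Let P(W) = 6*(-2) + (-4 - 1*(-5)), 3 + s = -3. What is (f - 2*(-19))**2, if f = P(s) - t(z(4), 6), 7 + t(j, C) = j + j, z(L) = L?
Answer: 676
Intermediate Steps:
s = -6 (s = -3 - 3 = -6)
t(j, C) = -7 + 2*j (t(j, C) = -7 + (j + j) = -7 + 2*j)
P(W) = -11 (P(W) = -12 + (-4 + 5) = -12 + 1 = -11)
f = -12 (f = -11 - (-7 + 2*4) = -11 - (-7 + 8) = -11 - 1*1 = -11 - 1 = -12)
(f - 2*(-19))**2 = (-12 - 2*(-19))**2 = (-12 + 38)**2 = 26**2 = 676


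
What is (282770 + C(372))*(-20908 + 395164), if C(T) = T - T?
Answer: 105828369120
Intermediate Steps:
C(T) = 0
(282770 + C(372))*(-20908 + 395164) = (282770 + 0)*(-20908 + 395164) = 282770*374256 = 105828369120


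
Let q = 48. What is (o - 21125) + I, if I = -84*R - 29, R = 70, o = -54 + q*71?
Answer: -23680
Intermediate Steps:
o = 3354 (o = -54 + 48*71 = -54 + 3408 = 3354)
I = -5909 (I = -84*70 - 29 = -5880 - 29 = -5909)
(o - 21125) + I = (3354 - 21125) - 5909 = -17771 - 5909 = -23680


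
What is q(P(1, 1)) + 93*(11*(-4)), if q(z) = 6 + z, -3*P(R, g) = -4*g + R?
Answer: -4085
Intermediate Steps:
P(R, g) = -R/3 + 4*g/3 (P(R, g) = -(-4*g + R)/3 = -(R - 4*g)/3 = -R/3 + 4*g/3)
q(P(1, 1)) + 93*(11*(-4)) = (6 + (-1/3*1 + (4/3)*1)) + 93*(11*(-4)) = (6 + (-1/3 + 4/3)) + 93*(-44) = (6 + 1) - 4092 = 7 - 4092 = -4085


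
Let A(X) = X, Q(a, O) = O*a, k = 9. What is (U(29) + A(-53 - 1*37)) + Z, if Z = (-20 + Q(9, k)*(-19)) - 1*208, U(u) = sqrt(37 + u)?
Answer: -1857 + sqrt(66) ≈ -1848.9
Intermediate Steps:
Z = -1767 (Z = (-20 + (9*9)*(-19)) - 1*208 = (-20 + 81*(-19)) - 208 = (-20 - 1539) - 208 = -1559 - 208 = -1767)
(U(29) + A(-53 - 1*37)) + Z = (sqrt(37 + 29) + (-53 - 1*37)) - 1767 = (sqrt(66) + (-53 - 37)) - 1767 = (sqrt(66) - 90) - 1767 = (-90 + sqrt(66)) - 1767 = -1857 + sqrt(66)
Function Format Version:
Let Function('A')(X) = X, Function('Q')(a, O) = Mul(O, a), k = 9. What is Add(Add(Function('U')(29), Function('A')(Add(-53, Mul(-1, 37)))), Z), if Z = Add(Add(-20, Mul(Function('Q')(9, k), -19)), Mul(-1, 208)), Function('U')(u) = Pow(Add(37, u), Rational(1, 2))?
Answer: Add(-1857, Pow(66, Rational(1, 2))) ≈ -1848.9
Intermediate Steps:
Z = -1767 (Z = Add(Add(-20, Mul(Mul(9, 9), -19)), Mul(-1, 208)) = Add(Add(-20, Mul(81, -19)), -208) = Add(Add(-20, -1539), -208) = Add(-1559, -208) = -1767)
Add(Add(Function('U')(29), Function('A')(Add(-53, Mul(-1, 37)))), Z) = Add(Add(Pow(Add(37, 29), Rational(1, 2)), Add(-53, Mul(-1, 37))), -1767) = Add(Add(Pow(66, Rational(1, 2)), Add(-53, -37)), -1767) = Add(Add(Pow(66, Rational(1, 2)), -90), -1767) = Add(Add(-90, Pow(66, Rational(1, 2))), -1767) = Add(-1857, Pow(66, Rational(1, 2)))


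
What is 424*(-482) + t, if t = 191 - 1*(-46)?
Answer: -204131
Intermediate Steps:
t = 237 (t = 191 + 46 = 237)
424*(-482) + t = 424*(-482) + 237 = -204368 + 237 = -204131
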